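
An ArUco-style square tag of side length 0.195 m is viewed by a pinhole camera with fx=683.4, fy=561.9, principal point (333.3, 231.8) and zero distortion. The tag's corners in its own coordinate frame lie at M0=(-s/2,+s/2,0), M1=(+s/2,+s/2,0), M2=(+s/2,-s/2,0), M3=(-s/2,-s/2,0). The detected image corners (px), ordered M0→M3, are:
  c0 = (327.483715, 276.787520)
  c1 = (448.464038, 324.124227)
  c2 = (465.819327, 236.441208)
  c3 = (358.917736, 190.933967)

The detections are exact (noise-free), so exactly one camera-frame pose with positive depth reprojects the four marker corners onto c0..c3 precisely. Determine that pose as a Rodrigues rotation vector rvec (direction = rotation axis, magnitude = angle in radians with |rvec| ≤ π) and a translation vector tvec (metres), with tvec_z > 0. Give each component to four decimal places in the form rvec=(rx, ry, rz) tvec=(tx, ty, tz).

rvec=(-0.5880, -0.3467, 0.3743) tvec=(0.1010, 0.0416, 1.0046)

Intrinsics K: fx=683.4, fy=561.9, cx=333.3, cy=231.8
Marker side s = 0.195 m; corners in marker frame (Z=0):
  M0 = (-0.0975, +0.0975, 0)
  M1 = (+0.0975, +0.0975, 0)
  M2 = (+0.0975, -0.0975, 0)
  M3 = (-0.0975, -0.0975, 0)
Detected image corners:
  c0 = (327.483715, 276.787520) px
  c1 = (448.464038, 324.124227) px
  c2 = (465.819327, 236.441208) px
  c3 = (358.917736, 190.933967) px
Planar DLT: solve 8×8 A·h = b for H (H[2,2]=1):
  H  [+665.13594 -360.19167 +402.02269]
  H  [+291.04559 +293.56852 +255.04783]
  H  [+0.20716 -0.58930 +1.00000]
B = K⁻¹H; ‖b₁‖=0.995382, ‖b₂‖=0.995382; λ = 2/(‖b₁‖+‖b₂‖) = 1.004639, sign → tz>0 ⇒ λ=+1.004639
r₁ = λ·B[:,0] = (+0.87629,+0.43452,+0.20812); r₂ = λ·B[:,1] = (-0.24076,+0.76911,-0.59203)
r₃ = r₁×r₂ = (-0.41731,+0.46868,+0.77858); SVD([r₁ r₂ r₃]) → R = UVᵀ:
  R  [+0.87629 -0.24076 -0.41731]
  R  [+0.43452 +0.76911 +0.46868]
  R  [+0.20812 -0.59203 +0.77858]
t = (+0.10103, +0.04157, +1.00464) m
tr R = 2.423980; θ = arccos((tr R − 1)/2) = 0.778468 rad = 44.603°
axis k = ((R−Rᵀ)₃₂, (R−Rᵀ)₁₃, (R−Rᵀ)₂₁) / (2 sinθ) = (-0.755292, -0.445341, +0.480839)
rvec = θ·k = (-0.587970, -0.346684, +0.374318)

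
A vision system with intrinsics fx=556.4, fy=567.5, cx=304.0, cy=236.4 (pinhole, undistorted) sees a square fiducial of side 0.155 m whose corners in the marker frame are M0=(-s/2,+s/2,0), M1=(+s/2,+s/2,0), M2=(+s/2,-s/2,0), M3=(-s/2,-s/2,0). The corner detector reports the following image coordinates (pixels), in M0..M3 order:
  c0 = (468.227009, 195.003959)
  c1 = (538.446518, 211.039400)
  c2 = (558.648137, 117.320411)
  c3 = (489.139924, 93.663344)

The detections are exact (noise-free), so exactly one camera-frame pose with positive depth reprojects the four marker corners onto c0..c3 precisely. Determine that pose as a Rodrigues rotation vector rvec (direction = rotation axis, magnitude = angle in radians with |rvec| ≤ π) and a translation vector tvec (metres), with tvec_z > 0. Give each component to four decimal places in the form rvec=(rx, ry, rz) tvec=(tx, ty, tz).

Intrinsics K: fx=556.4, fy=567.5, cx=304.0, cy=236.4
Marker side s = 0.155 m; corners in marker frame (Z=0):
  M0 = (-0.0775, +0.0775, 0)
  M1 = (+0.0775, +0.0775, 0)
  M2 = (+0.0775, -0.0775, 0)
  M3 = (-0.0775, -0.0775, 0)
Detected image corners:
  c0 = (468.227009, 195.003959) px
  c1 = (538.446518, 211.039400) px
  c2 = (558.648137, 117.320411) px
  c3 = (489.139924, 93.663344) px
Planar DLT: solve 8×8 A·h = b for H (H[2,2]=1):
  H  [+701.54710 -92.48064 +514.87520]
  H  [+203.21539 +640.32556 +154.92707]
  H  [+0.48830 +0.07800 +1.00000]
B = K⁻¹H; ‖b₁‖=1.118280, ‖b₂‖=1.118280; λ = 2/(‖b₁‖+‖b₂‖) = 0.894230, sign → tz>0 ⇒ λ=+0.894230
r₁ = λ·B[:,0] = (+0.88893,+0.13832,+0.43665); r₂ = λ·B[:,1] = (-0.18674,+0.97993,+0.06975)
r₃ = r₁×r₂ = (-0.41824,-0.14354,+0.89692); SVD([r₁ r₂ r₃]) → R = UVᵀ:
  R  [+0.88893 -0.18674 -0.41824]
  R  [+0.13832 +0.97993 -0.14354]
  R  [+0.43665 +0.06975 +0.89692]
t = (+0.33891, -0.12838, +0.89423) m
tr R = 2.765785; θ = arccos((tr R − 1)/2) = 0.488809 rad = 28.007°
axis k = ((R−Rᵀ)₃₂, (R−Rᵀ)₁₃, (R−Rᵀ)₂₁) / (2 sinθ) = (+0.227107, -0.910287, +0.346121)
rvec = θ·k = (+0.111012, -0.444957, +0.169187)

rvec=(0.1110, -0.4450, 0.1692) tvec=(0.3389, -0.1284, 0.8942)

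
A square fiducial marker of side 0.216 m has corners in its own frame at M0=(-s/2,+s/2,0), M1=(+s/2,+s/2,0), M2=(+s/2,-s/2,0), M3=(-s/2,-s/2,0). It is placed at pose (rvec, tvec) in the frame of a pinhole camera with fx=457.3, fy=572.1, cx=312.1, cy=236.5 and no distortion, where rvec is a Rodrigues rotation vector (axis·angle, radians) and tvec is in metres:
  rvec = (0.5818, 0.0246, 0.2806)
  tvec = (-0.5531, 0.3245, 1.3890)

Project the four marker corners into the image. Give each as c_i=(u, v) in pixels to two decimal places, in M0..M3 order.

Intrinsics K: fx=457.3, fy=572.1, cx=312.1, cy=236.5
Marker side s = 0.216 m; corners in marker frame (Z=0):
  M0 = (-0.1080, +0.1080, 0)
  M1 = (+0.1080, +0.1080, 0)
  M2 = (+0.1080, -0.1080, 0)
  M3 = (-0.1080, -0.1080, 0)
rvec = (0.5818, 0.0246, 0.2806), |rvec| = θ = 0.64640 rad = 37.036°
Rodrigues: sinθ=0.60232, 1−cosθ=0.20174; R = I + sinθ·[k]× + (1−cosθ)·[k]×²:
    [+0.96169 -0.25455 +0.10175]
    [+0.26837 +0.79855 -0.53879]
    [+0.05590 +0.54546 +0.83627]
t = (-0.5531, 0.3245, 1.3890) m
M0: Pc = R·M0+t = (-0.68445, +0.38176, +1.44187); u = 457.3·(-0.68445)/1.44187 + 312.1 = 95.0204, v = 572.1·(+0.38176)/1.44187 + 236.5 = 387.9728
M1: Pc = R·M1+t = (-0.47673, +0.43973, +1.45395); u = 457.3·(-0.47673)/1.45395 + 312.1 = 162.1576, v = 572.1·(+0.43973)/1.45395 + 236.5 = 409.5244
M2: Pc = R·M2+t = (-0.42175, +0.26724, +1.33613); u = 457.3·(-0.42175)/1.33613 + 312.1 = 167.7544, v = 572.1·(+0.26724)/1.33613 + 236.5 = 350.9266
M3: Pc = R·M3+t = (-0.62947, +0.20927, +1.32405); u = 457.3·(-0.62947)/1.32405 + 312.1 = 94.6941, v = 572.1·(+0.20927)/1.32405 + 236.5 = 326.9228

c0=(95.02, 387.97) c1=(162.16, 409.52) c2=(167.75, 350.93) c3=(94.69, 326.92)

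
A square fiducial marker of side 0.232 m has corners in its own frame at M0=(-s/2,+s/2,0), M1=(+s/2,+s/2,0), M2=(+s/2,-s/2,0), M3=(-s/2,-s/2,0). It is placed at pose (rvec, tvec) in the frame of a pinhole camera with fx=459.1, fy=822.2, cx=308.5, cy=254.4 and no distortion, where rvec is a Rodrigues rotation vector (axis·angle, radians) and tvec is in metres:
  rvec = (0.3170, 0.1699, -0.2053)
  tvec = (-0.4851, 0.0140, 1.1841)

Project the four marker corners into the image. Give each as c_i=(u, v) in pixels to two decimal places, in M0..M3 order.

c0=(97.28, 348.44) c1=(175.21, 324.43) c2=(145.88, 171.34) c3=(64.61, 202.69)

Intrinsics K: fx=459.1, fy=822.2, cx=308.5, cy=254.4
Marker side s = 0.232 m; corners in marker frame (Z=0):
  M0 = (-0.1160, +0.1160, 0)
  M1 = (+0.1160, +0.1160, 0)
  M2 = (+0.1160, -0.1160, 0)
  M3 = (-0.1160, -0.1160, 0)
rvec = (0.3170, 0.1699, -0.2053), |rvec| = θ = 0.41413 rad = 23.728°
Rodrigues: sinθ=0.40239, 1−cosθ=0.08453; R = I + sinθ·[k]× + (1−cosθ)·[k]×²:
    [+0.96500 +0.22603 +0.13301]
    [-0.17294 +0.92969 -0.32521]
    [-0.19716 +0.29082 +0.93624]
t = (-0.4851, 0.0140, 1.1841) m
M0: Pc = R·M0+t = (-0.57082, +0.14191, +1.24071); u = 459.1·(-0.57082)/1.24071 + 308.5 = 97.2787, v = 822.2·(+0.14191)/1.24071 + 254.4 = 348.4387
M1: Pc = R·M1+t = (-0.34694, +0.10178, +1.19496); u = 459.1·(-0.34694)/1.19496 + 308.5 = 175.2068, v = 822.2·(+0.10178)/1.19496 + 254.4 = 324.4329
M2: Pc = R·M2+t = (-0.39938, -0.11391, +1.12749); u = 459.1·(-0.39938)/1.12749 + 308.5 = 145.8781, v = 822.2·(-0.11391)/1.12749 + 254.4 = 171.3372
M3: Pc = R·M3+t = (-0.62326, -0.07378, +1.17324); u = 459.1·(-0.62326)/1.17324 + 308.5 = 64.6118, v = 822.2·(-0.07378)/1.17324 + 254.4 = 202.6923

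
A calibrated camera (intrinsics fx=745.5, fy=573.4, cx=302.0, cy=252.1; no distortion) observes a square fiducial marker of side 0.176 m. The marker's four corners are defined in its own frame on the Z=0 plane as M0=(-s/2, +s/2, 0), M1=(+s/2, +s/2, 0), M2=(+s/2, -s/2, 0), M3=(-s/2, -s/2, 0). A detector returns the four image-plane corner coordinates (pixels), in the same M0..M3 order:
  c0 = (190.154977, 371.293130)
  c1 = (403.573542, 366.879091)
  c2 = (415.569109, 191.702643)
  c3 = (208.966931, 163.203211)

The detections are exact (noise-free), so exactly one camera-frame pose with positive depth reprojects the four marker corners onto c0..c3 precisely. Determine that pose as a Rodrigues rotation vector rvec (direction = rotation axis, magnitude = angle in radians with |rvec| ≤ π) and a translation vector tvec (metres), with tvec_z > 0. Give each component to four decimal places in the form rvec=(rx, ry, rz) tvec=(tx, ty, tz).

Intrinsics K: fx=745.5, fy=573.4, cx=302.0, cy=252.1
Marker side s = 0.176 m; corners in marker frame (Z=0):
  M0 = (-0.0880, +0.0880, 0)
  M1 = (+0.0880, +0.0880, 0)
  M2 = (+0.0880, -0.0880, 0)
  M3 = (-0.0880, -0.0880, 0)
Detected image corners:
  c0 = (190.154977, 371.293130) px
  c1 = (403.573542, 366.879091) px
  c2 = (415.569109, 191.702643) px
  c3 = (208.966931, 163.203211) px
Planar DLT: solve 8×8 A·h = b for H (H[2,2]=1):
  H  [+1492.41496 -120.05577 +313.72494]
  H  [+337.95203 +1050.04293 +272.84327]
  H  [+0.98292 -0.11232 +1.00000]
B = K⁻¹H; ‖b₁‖=1.887531, ‖b₂‖=1.887531; λ = 2/(‖b₁‖+‖b₂‖) = 0.529793, sign → tz>0 ⇒ λ=+0.529793
r₁ = λ·B[:,0] = (+0.84964,+0.08330,+0.52075); r₂ = λ·B[:,1] = (-0.06121,+0.99635,-0.05951)
r₃ = r₁×r₂ = (-0.52380,+0.01868,+0.85164); SVD([r₁ r₂ r₃]) → R = UVᵀ:
  R  [+0.84964 -0.06121 -0.52380]
  R  [+0.08330 +0.99635 +0.01868]
  R  [+0.52075 -0.05951 +0.85164]
t = (+0.00833, +0.01917, +0.52979) m
tr R = 2.697622; θ = arccos((tr R − 1)/2) = 0.557064 rad = 31.917°
axis k = ((R−Rᵀ)₃₂, (R−Rᵀ)₁₃, (R−Rᵀ)₂₁) / (2 sinθ) = (-0.073947, -0.987853, +0.136668)
rvec = θ·k = (-0.041193, -0.550297, +0.076133)

rvec=(-0.0412, -0.5503, 0.0761) tvec=(0.0083, 0.0192, 0.5298)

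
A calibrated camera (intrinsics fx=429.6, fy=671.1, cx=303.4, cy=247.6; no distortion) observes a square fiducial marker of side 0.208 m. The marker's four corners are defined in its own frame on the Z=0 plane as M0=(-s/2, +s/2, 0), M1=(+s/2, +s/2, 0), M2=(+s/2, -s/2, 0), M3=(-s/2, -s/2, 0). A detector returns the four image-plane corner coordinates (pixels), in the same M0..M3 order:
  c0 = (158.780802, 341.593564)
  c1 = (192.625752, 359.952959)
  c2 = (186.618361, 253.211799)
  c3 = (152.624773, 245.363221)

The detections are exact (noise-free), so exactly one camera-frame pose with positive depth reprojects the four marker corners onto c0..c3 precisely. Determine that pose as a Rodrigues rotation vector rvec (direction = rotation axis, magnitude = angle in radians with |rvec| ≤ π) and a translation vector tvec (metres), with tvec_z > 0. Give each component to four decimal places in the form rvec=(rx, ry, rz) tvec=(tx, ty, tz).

rvec=(0.1625, 0.7669, 0.0153) tvec=(-0.4122, 0.1056, 1.3454)

Intrinsics K: fx=429.6, fy=671.1, cx=303.4, cy=247.6
Marker side s = 0.208 m; corners in marker frame (Z=0):
  M0 = (-0.1040, +0.1040, 0)
  M1 = (+0.1040, +0.1040, 0)
  M2 = (+0.1040, -0.1040, 0)
  M3 = (-0.1040, -0.1040, 0)
Detected image corners:
  c0 = (158.780802, 341.593564) px
  c1 = (192.625752, 359.952959) px
  c2 = (186.618361, 253.211799) px
  c3 = (152.624773, 245.363221) px
Planar DLT: solve 8×8 A·h = b for H (H[2,2]=1):
  H  [+74.57704 +48.76227 +171.79417]
  H  [-90.47346 +520.45745 +300.27728]
  H  [-0.51252 +0.11296 +1.00000]
B = K⁻¹H; ‖b₁‖=0.743261, ‖b₂‖=0.743261; λ = 2/(‖b₁‖+‖b₂‖) = 1.345422, sign → tz>0 ⇒ λ=+1.345422
r₁ = λ·B[:,0] = (+0.72055,+0.07303,-0.68955); r₂ = λ·B[:,1] = (+0.04538,+0.98734,+0.15198)
r₃ = r₁×r₂ = (+0.69192,-0.14080,+0.70811); SVD([r₁ r₂ r₃]) → R = UVᵀ:
  R  [+0.72055 +0.04538 +0.69192]
  R  [+0.07303 +0.98734 -0.14080]
  R  [-0.68955 +0.15198 +0.70811]
t = (-0.41216, +0.10561, +1.34542) m
tr R = 2.416000; θ = arccos((tr R − 1)/2) = 0.784134 rad = 44.928°
axis k = ((R−Rᵀ)₃₂, (R−Rᵀ)₁₃, (R−Rᵀ)₂₁) / (2 sinθ) = (+0.207290, +0.978084, +0.019574)
rvec = θ·k = (+0.162543, +0.766949, +0.015349)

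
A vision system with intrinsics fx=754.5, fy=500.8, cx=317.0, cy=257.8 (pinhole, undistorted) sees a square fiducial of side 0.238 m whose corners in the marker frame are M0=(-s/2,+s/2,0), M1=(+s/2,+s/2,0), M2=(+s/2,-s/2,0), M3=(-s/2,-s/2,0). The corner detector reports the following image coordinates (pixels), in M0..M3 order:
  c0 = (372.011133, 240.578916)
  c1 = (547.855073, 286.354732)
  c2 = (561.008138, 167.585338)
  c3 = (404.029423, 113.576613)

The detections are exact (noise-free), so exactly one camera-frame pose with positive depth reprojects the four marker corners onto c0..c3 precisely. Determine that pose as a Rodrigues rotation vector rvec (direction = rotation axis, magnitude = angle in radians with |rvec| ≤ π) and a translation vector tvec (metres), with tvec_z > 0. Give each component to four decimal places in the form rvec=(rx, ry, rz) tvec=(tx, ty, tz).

Intrinsics K: fx=754.5, fy=500.8, cx=317.0, cy=257.8
Marker side s = 0.238 m; corners in marker frame (Z=0):
  M0 = (-0.1190, +0.1190, 0)
  M1 = (+0.1190, +0.1190, 0)
  M2 = (+0.1190, -0.1190, 0)
  M3 = (-0.1190, -0.1190, 0)
Detected image corners:
  c0 = (372.011133, 240.578916) px
  c1 = (547.855073, 286.354732) px
  c2 = (561.008138, 167.585338) px
  c3 = (404.029423, 113.576613) px
Planar DLT: solve 8×8 A·h = b for H (H[2,2]=1):
  H  [+909.34098 -288.44556 +476.24047]
  H  [+301.41413 +431.51290 +200.32393]
  H  [+0.45009 -0.41524 +1.00000]
B = K⁻¹H; ‖b₁‖=1.171370, ‖b₂‖=1.171370; λ = 2/(‖b₁‖+‖b₂‖) = 0.853701, sign → tz>0 ⇒ λ=+0.853701
r₁ = λ·B[:,0] = (+0.86746,+0.31602,+0.38424); r₂ = λ·B[:,1] = (-0.17743,+0.91807,-0.35449)
r₃ = r₁×r₂ = (-0.46478,+0.23933,+0.85247); SVD([r₁ r₂ r₃]) → R = UVᵀ:
  R  [+0.86746 -0.17743 -0.46478]
  R  [+0.31602 +0.91807 +0.23933]
  R  [+0.38424 -0.35449 +0.85247]
t = (+0.18018, -0.09798, +0.85370) m
tr R = 2.638002; θ = arccos((tr R − 1)/2) = 0.611129 rad = 35.015°
axis k = ((R−Rᵀ)₃₂, (R−Rᵀ)₁₃, (R−Rᵀ)₂₁) / (2 sinθ) = (-0.517450, -0.739834, +0.429990)
rvec = θ·k = (-0.316229, -0.452134, +0.262779)

rvec=(-0.3162, -0.4521, 0.2628) tvec=(0.1802, -0.0980, 0.8537)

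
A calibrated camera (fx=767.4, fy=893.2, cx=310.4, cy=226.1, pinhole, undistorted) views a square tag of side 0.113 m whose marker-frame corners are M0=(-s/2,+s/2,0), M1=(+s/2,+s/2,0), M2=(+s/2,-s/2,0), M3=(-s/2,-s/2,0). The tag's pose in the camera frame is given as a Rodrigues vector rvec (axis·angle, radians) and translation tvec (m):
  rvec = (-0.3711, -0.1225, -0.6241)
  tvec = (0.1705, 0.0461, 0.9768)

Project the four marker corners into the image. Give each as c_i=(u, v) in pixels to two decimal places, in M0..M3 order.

c0=(438.66, 338.60) c1=(507.29, 278.86) c2=(449.70, 202.05) c3=(381.98, 257.74)

Intrinsics K: fx=767.4, fy=893.2, cx=310.4, cy=226.1
Marker side s = 0.113 m; corners in marker frame (Z=0):
  M0 = (-0.0565, +0.0565, 0)
  M1 = (+0.0565, +0.0565, 0)
  M2 = (+0.0565, -0.0565, 0)
  M3 = (-0.0565, -0.0565, 0)
rvec = (-0.3711, -0.1225, -0.6241), |rvec| = θ = 0.73636 rad = 42.190°
Rodrigues: sinθ=0.67159, 1−cosθ=0.25908; R = I + sinθ·[k]× + (1−cosθ)·[k]×²:
    [+0.80672 +0.59093 -0.00106]
    [-0.54749 +0.74809 +0.37499]
    [+0.22239 -0.30193 +0.92703]
t = (0.1705, 0.0461, 0.9768) m
M0: Pc = R·M0+t = (+0.15831, +0.11930, +0.94718); u = 767.4·(+0.15831)/0.94718 + 310.4 = 438.6607, v = 893.2·(+0.11930)/0.94718 + 226.1 = 338.6017
M1: Pc = R·M1+t = (+0.24947, +0.05743, +0.97231); u = 767.4·(+0.24947)/0.97231 + 310.4 = 507.2941, v = 893.2·(+0.05743)/0.97231 + 226.1 = 278.8612
M2: Pc = R·M2+t = (+0.18269, -0.02710, +1.00642); u = 767.4·(+0.18269)/1.00642 + 310.4 = 449.7031, v = 893.2·(-0.02710)/1.00642 + 226.1 = 202.0486
M3: Pc = R·M3+t = (+0.09153, +0.03477, +0.98129); u = 767.4·(+0.09153)/0.98129 + 310.4 = 381.9811, v = 893.2·(+0.03477)/0.98129 + 226.1 = 257.7449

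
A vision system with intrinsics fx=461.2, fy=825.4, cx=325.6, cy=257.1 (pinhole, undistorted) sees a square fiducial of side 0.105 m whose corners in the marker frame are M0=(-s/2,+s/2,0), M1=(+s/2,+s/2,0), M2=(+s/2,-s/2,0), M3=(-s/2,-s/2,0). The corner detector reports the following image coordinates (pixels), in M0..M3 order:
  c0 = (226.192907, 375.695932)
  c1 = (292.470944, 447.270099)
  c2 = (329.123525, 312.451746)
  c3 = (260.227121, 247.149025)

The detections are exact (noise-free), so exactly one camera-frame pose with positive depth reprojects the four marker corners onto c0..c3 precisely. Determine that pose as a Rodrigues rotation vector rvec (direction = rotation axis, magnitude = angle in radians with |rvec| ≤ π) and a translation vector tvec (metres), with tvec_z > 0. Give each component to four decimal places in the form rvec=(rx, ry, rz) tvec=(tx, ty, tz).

rvec=(-0.0089, 0.3117, 0.4562) tvec=(-0.0632, 0.0626, 0.5874)

Intrinsics K: fx=461.2, fy=825.4, cx=325.6, cy=257.1
Marker side s = 0.105 m; corners in marker frame (Z=0):
  M0 = (-0.0525, +0.0525, 0)
  M1 = (+0.0525, +0.0525, 0)
  M2 = (+0.0525, -0.0525, 0)
  M3 = (-0.0525, -0.0525, 0)
Detected image corners:
  c0 = (226.192907, 375.695932) px
  c1 = (292.470944, 447.270099) px
  c2 = (329.123525, 312.451746) px
  c3 = (260.227121, 247.149025) px
Planar DLT: solve 8×8 A·h = b for H (H[2,2]=1):
  H  [+503.06160 -307.57122 +276.00724]
  H  [+476.57012 +1289.13673 +345.08825]
  H  [-0.50742 +0.10361 +1.00000]
B = K⁻¹H; ‖b₁‖=1.702336, ‖b₂‖=1.702336; λ = 2/(‖b₁‖+‖b₂‖) = 0.587428, sign → tz>0 ⇒ λ=+0.587428
r₁ = λ·B[:,0] = (+0.85118,+0.43202,-0.29808); r₂ = λ·B[:,1] = (-0.43472,+0.89851,+0.06086)
r₃ = r₁×r₂ = (+0.29412,+0.07777,+0.95260); SVD([r₁ r₂ r₃]) → R = UVᵀ:
  R  [+0.85118 -0.43472 +0.29412]
  R  [+0.43202 +0.89851 +0.07777]
  R  [-0.29808 +0.06086 +0.95260]
t = (-0.06317, +0.06262, +0.58743) m
tr R = 2.702290; θ = arccos((tr R − 1)/2) = 0.552634 rad = 31.664°
axis k = ((R−Rᵀ)₃₂, (R−Rᵀ)₁₃, (R−Rᵀ)₂₁) / (2 sinθ) = (-0.016107, +0.564067, +0.825572)
rvec = θ·k = (-0.008901, +0.311722, +0.456239)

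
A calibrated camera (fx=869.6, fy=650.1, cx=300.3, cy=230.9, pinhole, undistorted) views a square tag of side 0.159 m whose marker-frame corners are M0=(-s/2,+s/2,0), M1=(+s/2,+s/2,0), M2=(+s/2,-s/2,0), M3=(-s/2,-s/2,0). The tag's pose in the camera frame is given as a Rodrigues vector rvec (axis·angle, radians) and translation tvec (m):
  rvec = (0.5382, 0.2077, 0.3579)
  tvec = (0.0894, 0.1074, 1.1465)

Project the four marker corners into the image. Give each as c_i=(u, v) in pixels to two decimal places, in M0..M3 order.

c0=(296.24, 307.13) c1=(403.61, 341.83) c2=(446.58, 275.07) c3=(330.40, 238.67)

Intrinsics K: fx=869.6, fy=650.1, cx=300.3, cy=230.9
Marker side s = 0.159 m; corners in marker frame (Z=0):
  M0 = (-0.0795, +0.0795, 0)
  M1 = (+0.0795, +0.0795, 0)
  M2 = (+0.0795, -0.0795, 0)
  M3 = (-0.0795, -0.0795, 0)
rvec = (0.5382, 0.2077, 0.3579), |rvec| = θ = 0.67889 rad = 38.898°
Rodrigues: sinθ=0.62793, 1−cosθ=0.22173; R = I + sinθ·[k]× + (1−cosθ)·[k]×²:
    [+0.91762 -0.27726 +0.28478]
    [+0.38481 +0.79902 -0.46204]
    [-0.09944 +0.53356 +0.83989]
t = (0.0894, 0.1074, 1.1465) m
M0: Pc = R·M0+t = (-0.00559, +0.14033, +1.19682); u = 869.6·(-0.00559)/1.19682 + 300.3 = 296.2363, v = 650.1·(+0.14033)/1.19682 + 230.9 = 307.1254
M1: Pc = R·M1+t = (+0.14031, +0.20152, +1.18101); u = 869.6·(+0.14031)/1.18101 + 300.3 = 403.6120, v = 650.1·(+0.20152)/1.18101 + 230.9 = 341.8259
M2: Pc = R·M2+t = (+0.18439, +0.07447, +1.09618); u = 869.6·(+0.18439)/1.09618 + 300.3 = 446.5794, v = 650.1·(+0.07447)/1.09618 + 230.9 = 275.0654
M3: Pc = R·M3+t = (+0.03849, +0.01328, +1.11199); u = 869.6·(+0.03849)/1.11199 + 300.3 = 330.4008, v = 650.1·(+0.01328)/1.11199 + 230.9 = 238.6668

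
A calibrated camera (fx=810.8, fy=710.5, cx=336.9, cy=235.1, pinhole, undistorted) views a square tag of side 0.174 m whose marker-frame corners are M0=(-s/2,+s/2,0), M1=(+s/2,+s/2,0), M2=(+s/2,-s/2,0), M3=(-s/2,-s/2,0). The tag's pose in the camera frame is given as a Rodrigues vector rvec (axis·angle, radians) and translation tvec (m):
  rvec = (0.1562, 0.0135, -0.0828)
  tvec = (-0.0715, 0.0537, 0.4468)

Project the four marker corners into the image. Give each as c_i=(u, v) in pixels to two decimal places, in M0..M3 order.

c0=(72.01, 460.27) c1=(376.60, 440.05) c2=(351.81, 170.87) c3=(28.55, 194.49)

Intrinsics K: fx=810.8, fy=710.5, cx=336.9, cy=235.1
Marker side s = 0.174 m; corners in marker frame (Z=0):
  M0 = (-0.0870, +0.0870, 0)
  M1 = (+0.0870, +0.0870, 0)
  M2 = (+0.0870, -0.0870, 0)
  M3 = (-0.0870, -0.0870, 0)
rvec = (0.1562, 0.0135, -0.0828), |rvec| = θ = 0.17730 rad = 10.159°
Rodrigues: sinθ=0.17638, 1−cosθ=0.01568; R = I + sinθ·[k]× + (1−cosθ)·[k]×²:
    [+0.99649 +0.08342 +0.00698]
    [-0.08132 +0.98441 -0.15594]
    [-0.01988 +0.15483 +0.98774]
t = (-0.0715, 0.0537, 0.4468) m
M0: Pc = R·M0+t = (-0.15094, +0.14642, +0.46200); u = 810.8·(-0.15094)/0.46200 + 336.9 = 72.0080, v = 710.5·(+0.14642)/0.46200 + 235.1 = 460.2741
M1: Pc = R·M1+t = (+0.02245, +0.13227, +0.45854); u = 810.8·(+0.02245)/0.45854 + 336.9 = 376.6002, v = 710.5·(+0.13227)/0.45854 + 235.1 = 440.0493
M2: Pc = R·M2+t = (+0.00794, -0.03902, +0.43160); u = 810.8·(+0.00794)/0.43160 + 336.9 = 351.8108, v = 710.5·(-0.03902)/0.43160 + 235.1 = 170.8680
M3: Pc = R·M3+t = (-0.16545, -0.02487, +0.43506); u = 810.8·(-0.16545)/0.43506 + 336.9 = 28.5549, v = 710.5·(-0.02487)/0.43506 + 235.1 = 194.4853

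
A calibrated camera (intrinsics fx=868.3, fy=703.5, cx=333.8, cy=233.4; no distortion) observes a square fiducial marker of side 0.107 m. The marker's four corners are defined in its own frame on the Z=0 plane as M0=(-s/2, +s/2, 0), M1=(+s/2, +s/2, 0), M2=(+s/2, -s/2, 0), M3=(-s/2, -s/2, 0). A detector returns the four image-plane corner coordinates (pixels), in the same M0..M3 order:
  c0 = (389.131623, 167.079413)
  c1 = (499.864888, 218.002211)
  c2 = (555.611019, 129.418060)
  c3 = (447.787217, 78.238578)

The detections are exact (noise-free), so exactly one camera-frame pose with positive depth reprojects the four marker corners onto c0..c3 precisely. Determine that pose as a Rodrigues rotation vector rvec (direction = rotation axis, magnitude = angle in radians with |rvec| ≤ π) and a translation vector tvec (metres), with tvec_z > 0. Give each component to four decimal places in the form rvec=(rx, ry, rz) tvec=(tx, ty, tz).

rvec=(-0.1052, -0.1265, 0.4980) tvec=(0.1173, -0.0884, 0.7276)

Intrinsics K: fx=868.3, fy=703.5, cx=333.8, cy=233.4
Marker side s = 0.107 m; corners in marker frame (Z=0):
  M0 = (-0.0535, +0.0535, 0)
  M1 = (+0.0535, +0.0535, 0)
  M2 = (+0.0535, -0.0535, 0)
  M3 = (-0.0535, -0.0535, 0)
Detected image corners:
  c0 = (389.131623, 167.079413) px
  c1 = (499.864888, 218.002211) px
  c2 = (555.611019, 129.418060) px
  c3 = (447.787217, 78.238578) px
Planar DLT: solve 8×8 A·h = b for H (H[2,2]=1):
  H  [+1083.05654 -619.81384 +473.75707]
  H  [+496.51124 +802.35582 +147.93525]
  H  [+0.13082 -0.18035 +1.00000]
B = K⁻¹H; ‖b₁‖=1.374316, ‖b₂‖=1.374316; λ = 2/(‖b₁‖+‖b₂‖) = 0.727634, sign → tz>0 ⇒ λ=+0.727634
r₁ = λ·B[:,0] = (+0.87101,+0.48196,+0.09519); r₂ = λ·B[:,1] = (-0.46896,+0.87342,-0.13123)
r₃ = r₁×r₂ = (-0.14639,+0.06966,+0.98677); SVD([r₁ r₂ r₃]) → R = UVᵀ:
  R  [+0.87101 -0.46896 -0.14639]
  R  [+0.48196 +0.87342 +0.06966]
  R  [+0.09519 -0.13123 +0.98677]
t = (+0.11728, -0.08840, +0.72763) m
tr R = 2.731195; θ = arccos((tr R − 1)/2) = 0.524454 rad = 30.049°
axis k = ((R−Rᵀ)₃₂, (R−Rᵀ)₁₃, (R−Rᵀ)₂₁) / (2 sinθ) = (-0.200587, -0.241225, +0.949513)
rvec = θ·k = (-0.105198, -0.126511, +0.497976)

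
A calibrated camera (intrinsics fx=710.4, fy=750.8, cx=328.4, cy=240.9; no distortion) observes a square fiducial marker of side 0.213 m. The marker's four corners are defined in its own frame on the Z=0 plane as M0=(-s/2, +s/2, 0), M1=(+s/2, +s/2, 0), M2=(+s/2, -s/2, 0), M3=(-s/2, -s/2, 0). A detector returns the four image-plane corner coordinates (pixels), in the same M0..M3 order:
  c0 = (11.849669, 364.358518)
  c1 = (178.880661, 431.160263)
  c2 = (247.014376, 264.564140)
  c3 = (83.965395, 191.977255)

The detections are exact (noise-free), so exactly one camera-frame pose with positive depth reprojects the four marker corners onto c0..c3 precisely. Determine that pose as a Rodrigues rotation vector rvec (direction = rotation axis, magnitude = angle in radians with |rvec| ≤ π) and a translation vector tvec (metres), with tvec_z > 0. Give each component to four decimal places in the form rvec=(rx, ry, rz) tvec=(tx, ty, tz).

Intrinsics K: fx=710.4, fy=750.8, cx=328.4, cy=240.9
Marker side s = 0.213 m; corners in marker frame (Z=0):
  M0 = (-0.1065, +0.1065, 0)
  M1 = (+0.1065, +0.1065, 0)
  M2 = (+0.1065, -0.1065, 0)
  M3 = (-0.1065, -0.1065, 0)
Detected image corners:
  c0 = (11.849669, 364.358518) px
  c1 = (178.880661, 431.160263) px
  c2 = (247.014376, 264.564140) px
  c3 = (83.965395, 191.977255) px
Planar DLT: solve 8×8 A·h = b for H (H[2,2]=1):
  H  [+797.76111 -334.06573 +132.11849]
  H  [+382.37013 +783.42664 +313.32130]
  H  [+0.17607 -0.03847 +1.00000]
B = K⁻¹H; ‖b₁‖=1.149311, ‖b₂‖=1.149311; λ = 2/(‖b₁‖+‖b₂‖) = 0.870086, sign → tz>0 ⇒ λ=+0.870086
r₁ = λ·B[:,0] = (+0.90627,+0.39397,+0.15319); r₂ = λ·B[:,1] = (-0.39369,+0.91864,-0.03347)
r₃ = r₁×r₂ = (-0.15391,-0.02998,+0.98763); SVD([r₁ r₂ r₃]) → R = UVᵀ:
  R  [+0.90627 -0.39369 -0.15391]
  R  [+0.39397 +0.91864 -0.02998]
  R  [+0.15319 -0.03347 +0.98763]
t = (-0.24040, +0.08393, +0.87009) m
tr R = 2.812533; θ = arccos((tr R − 1)/2) = 0.436430 rad = 25.006°
axis k = ((R−Rᵀ)₃₂, (R−Rᵀ)₁₃, (R−Rᵀ)₂₁) / (2 sinθ) = (-0.004128, -0.363260, +0.931679)
rvec = θ·k = (-0.001802, -0.158538, +0.406613)

rvec=(-0.0018, -0.1585, 0.4066) tvec=(-0.2404, 0.0839, 0.8701)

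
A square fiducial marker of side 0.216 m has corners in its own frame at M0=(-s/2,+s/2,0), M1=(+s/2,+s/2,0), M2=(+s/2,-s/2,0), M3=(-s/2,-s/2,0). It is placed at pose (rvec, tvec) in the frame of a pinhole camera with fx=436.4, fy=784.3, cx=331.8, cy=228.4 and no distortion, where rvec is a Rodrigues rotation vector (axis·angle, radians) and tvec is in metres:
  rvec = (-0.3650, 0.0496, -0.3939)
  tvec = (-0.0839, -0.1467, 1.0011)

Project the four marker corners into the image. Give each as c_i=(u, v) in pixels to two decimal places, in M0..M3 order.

c0=(266.33, 218.24) c1=(356.83, 150.90) c2=(321.85, 16.95) c3=(237.91, 78.65)

Intrinsics K: fx=436.4, fy=784.3, cx=331.8, cy=228.4
Marker side s = 0.216 m; corners in marker frame (Z=0):
  M0 = (-0.1080, +0.1080, 0)
  M1 = (+0.1080, +0.1080, 0)
  M2 = (+0.1080, -0.1080, 0)
  M3 = (-0.1080, -0.1080, 0)
rvec = (-0.3650, 0.0496, -0.3939), |rvec| = θ = 0.53930 rad = 30.900°
Rodrigues: sinθ=0.51353, 1−cosθ=0.14193; R = I + sinθ·[k]× + (1−cosθ)·[k]×²:
    [+0.92308 +0.36625 +0.11739]
    [-0.38392 +0.85927 +0.33803]
    [+0.02293 -0.35710 +0.93379]
t = (-0.0839, -0.1467, 1.0011) m
M0: Pc = R·M0+t = (-0.14404, -0.01244, +0.96006); u = 436.4·(-0.14404)/0.96006 + 331.8 = 266.3265, v = 784.3·(-0.01244)/0.96006 + 228.4 = 218.2408
M1: Pc = R·M1+t = (+0.05535, -0.09536, +0.96501); u = 436.4·(+0.05535)/0.96501 + 331.8 = 356.8295, v = 784.3·(-0.09536)/0.96501 + 228.4 = 150.8958
M2: Pc = R·M2+t = (-0.02376, -0.28096, +1.04214); u = 436.4·(-0.02376)/1.04214 + 331.8 = 321.8497, v = 784.3·(-0.28096)/1.04214 + 228.4 = 16.9509
M3: Pc = R·M3+t = (-0.22315, -0.19804, +1.03719); u = 436.4·(-0.22315)/1.03719 + 331.8 = 237.9101, v = 784.3·(-0.19804)/1.03719 + 228.4 = 78.6479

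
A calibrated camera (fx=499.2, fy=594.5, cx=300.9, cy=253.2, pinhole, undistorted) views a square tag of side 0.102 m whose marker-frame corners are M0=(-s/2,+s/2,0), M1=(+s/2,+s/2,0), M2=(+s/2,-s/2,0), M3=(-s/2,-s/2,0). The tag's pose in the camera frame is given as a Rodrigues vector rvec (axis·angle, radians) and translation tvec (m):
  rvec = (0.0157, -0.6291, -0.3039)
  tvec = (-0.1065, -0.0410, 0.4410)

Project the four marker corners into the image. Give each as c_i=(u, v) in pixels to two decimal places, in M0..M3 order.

Intrinsics K: fx=499.2, fy=594.5, cx=300.9, cy=253.2
Marker side s = 0.102 m; corners in marker frame (Z=0):
  M0 = (-0.0510, +0.0510, 0)
  M1 = (+0.0510, +0.0510, 0)
  M2 = (+0.0510, -0.0510, 0)
  M3 = (-0.0510, -0.0510, 0)
rvec = (0.0157, -0.6291, -0.3039), |rvec| = θ = 0.69883 rad = 40.040°
Rodrigues: sinθ=0.64333, 1−cosθ=0.23441; R = I + sinθ·[k]× + (1−cosθ)·[k]×²:
    [+0.76571 +0.27502 -0.58142]
    [-0.28450 +0.95555 +0.07731]
    [+0.57684 +0.10622 +0.80992]
t = (-0.1065, -0.0410, 0.4410) m
M0: Pc = R·M0+t = (-0.13153, +0.02224, +0.41700); u = 499.2·(-0.13153)/0.41700 + 300.9 = 143.4475, v = 594.5·(+0.02224)/0.41700 + 253.2 = 284.9108
M1: Pc = R·M1+t = (-0.05342, -0.00678, +0.47584); u = 499.2·(-0.05342)/0.47584 + 300.9 = 244.8542, v = 594.5·(-0.00678)/0.47584 + 253.2 = 244.7337
M2: Pc = R·M2+t = (-0.08147, -0.10424, +0.46500); u = 499.2·(-0.08147)/0.46500 + 300.9 = 213.4332, v = 594.5·(-0.10424)/0.46500 + 253.2 = 119.9267
M3: Pc = R·M3+t = (-0.15958, -0.07522, +0.40616); u = 499.2·(-0.15958)/0.40616 + 300.9 = 104.7699, v = 594.5·(-0.07522)/0.40616 + 253.2 = 143.0956

c0=(143.45, 284.91) c1=(244.85, 244.73) c2=(213.43, 119.93) c3=(104.77, 143.10)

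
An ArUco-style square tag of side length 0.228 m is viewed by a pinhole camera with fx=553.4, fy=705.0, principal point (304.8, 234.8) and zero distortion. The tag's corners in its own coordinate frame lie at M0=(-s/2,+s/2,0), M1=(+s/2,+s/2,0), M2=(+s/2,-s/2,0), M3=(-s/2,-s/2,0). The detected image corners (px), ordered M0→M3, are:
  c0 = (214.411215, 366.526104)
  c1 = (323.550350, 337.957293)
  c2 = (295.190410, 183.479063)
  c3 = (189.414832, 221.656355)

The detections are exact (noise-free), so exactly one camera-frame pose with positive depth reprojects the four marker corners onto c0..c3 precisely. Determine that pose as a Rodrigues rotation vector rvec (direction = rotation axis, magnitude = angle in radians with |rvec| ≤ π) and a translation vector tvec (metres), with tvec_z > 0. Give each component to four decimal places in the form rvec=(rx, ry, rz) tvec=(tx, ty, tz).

Intrinsics K: fx=553.4, fy=705.0, cx=304.8, cy=234.8
Marker side s = 0.228 m; corners in marker frame (Z=0):
  M0 = (-0.1140, +0.1140, 0)
  M1 = (+0.1140, +0.1140, 0)
  M2 = (+0.1140, -0.1140, 0)
  M3 = (-0.1140, -0.1140, 0)
Detected image corners:
  c0 = (214.411215, 366.526104) px
  c1 = (323.550350, 337.957293) px
  c2 = (295.190410, 183.479063) px
  c3 = (189.414832, 221.656355) px
Planar DLT: solve 8×8 A·h = b for H (H[2,2]=1):
  H  [+395.63213 +100.43818 +253.73282]
  H  [-228.58224 +638.04220 +277.42266]
  H  [-0.29580 -0.06385 +1.00000]
B = K⁻¹H; ‖b₁‖=0.953431, ‖b₂‖=0.953431; λ = 2/(‖b₁‖+‖b₂‖) = 1.048844, sign → tz>0 ⇒ λ=+1.048844
r₁ = λ·B[:,0] = (+0.92071,-0.23674,-0.31025); r₂ = λ·B[:,1] = (+0.22724,+0.97153,-0.06697)
r₃ = r₁×r₂ = (+0.31727,-0.00884,+0.94829); SVD([r₁ r₂ r₃]) → R = UVᵀ:
  R  [+0.92071 +0.22724 +0.31727]
  R  [-0.23674 +0.97153 -0.00884]
  R  [-0.31025 -0.06697 +0.94829]
t = (-0.09679, +0.06341, +1.04884) m
tr R = 2.840535; θ = arccos((tr R − 1)/2) = 0.402033 rad = 23.035°
axis k = ((R−Rᵀ)₃₂, (R−Rᵀ)₁₃, (R−Rᵀ)₂₁) / (2 sinθ) = (-0.074274, +0.801853, -0.592887)
rvec = θ·k = (-0.029860, +0.322372, -0.238360)

rvec=(-0.0299, 0.3224, -0.2384) tvec=(-0.0968, 0.0634, 1.0488)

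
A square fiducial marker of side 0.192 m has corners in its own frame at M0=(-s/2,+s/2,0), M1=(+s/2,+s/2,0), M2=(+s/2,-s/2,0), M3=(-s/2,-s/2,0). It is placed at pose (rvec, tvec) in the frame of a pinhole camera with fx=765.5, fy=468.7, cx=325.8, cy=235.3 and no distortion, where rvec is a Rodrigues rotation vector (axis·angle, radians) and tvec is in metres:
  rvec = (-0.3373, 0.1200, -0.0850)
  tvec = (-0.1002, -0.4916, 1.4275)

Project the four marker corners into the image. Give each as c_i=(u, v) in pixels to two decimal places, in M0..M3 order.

c0=(222.78, 104.74) c1=(326.26, 96.18) c2=(319.84, 43.99) c3=(220.98, 52.88)

Intrinsics K: fx=765.5, fy=468.7, cx=325.8, cy=235.3
Marker side s = 0.192 m; corners in marker frame (Z=0):
  M0 = (-0.0960, +0.0960, 0)
  M1 = (+0.0960, +0.0960, 0)
  M2 = (+0.0960, -0.0960, 0)
  M3 = (-0.0960, -0.0960, 0)
rvec = (-0.3373, 0.1200, -0.0850), |rvec| = θ = 0.36796 rad = 21.083°
Rodrigues: sinθ=0.35971, 1−cosθ=0.06694; R = I + sinθ·[k]× + (1−cosθ)·[k]×²:
    [+0.98931 +0.06308 +0.13148]
    [-0.10311 +0.94018 +0.32470]
    [-0.10314 -0.33478 +0.93663]
t = (-0.1002, -0.4916, 1.4275) m
M0: Pc = R·M0+t = (-0.18912, -0.39144, +1.40526); u = 765.5·(-0.18912)/1.40526 + 325.8 = 222.7804, v = 468.7·(-0.39144)/1.40526 + 235.3 = 104.7407
M1: Pc = R·M1+t = (+0.00083, -0.41124, +1.38546); u = 765.5·(+0.00083)/1.38546 + 325.8 = 326.2584, v = 468.7·(-0.41124)/1.38546 + 235.3 = 96.1776
M2: Pc = R·M2+t = (-0.01128, -0.59176, +1.44974); u = 765.5·(-0.01128)/1.44974 + 325.8 = 319.8426, v = 468.7·(-0.59176)/1.44974 + 235.3 = 43.9856
M3: Pc = R·M3+t = (-0.20123, -0.57196, +1.46954); u = 765.5·(-0.20123)/1.46954 + 325.8 = 220.9772, v = 468.7·(-0.57196)/1.46954 + 235.3 = 52.8774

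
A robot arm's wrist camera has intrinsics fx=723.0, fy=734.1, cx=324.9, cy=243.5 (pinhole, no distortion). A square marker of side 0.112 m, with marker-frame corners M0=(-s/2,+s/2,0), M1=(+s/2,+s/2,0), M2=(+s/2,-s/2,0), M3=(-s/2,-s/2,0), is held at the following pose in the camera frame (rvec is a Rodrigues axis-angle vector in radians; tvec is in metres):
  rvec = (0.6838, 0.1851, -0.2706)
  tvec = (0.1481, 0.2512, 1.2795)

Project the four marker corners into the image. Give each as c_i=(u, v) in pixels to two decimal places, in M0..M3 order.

Intrinsics K: fx=723.0, fy=734.1, cx=324.9, cy=243.5
Marker side s = 0.112 m; corners in marker frame (Z=0):
  M0 = (-0.0560, +0.0560, 0)
  M1 = (+0.0560, +0.0560, 0)
  M2 = (+0.0560, -0.0560, 0)
  M3 = (-0.0560, -0.0560, 0)
rvec = (0.6838, 0.1851, -0.2706), |rvec| = θ = 0.75833 rad = 43.449°
Rodrigues: sinθ=0.68771, 1−cosθ=0.27402; R = I + sinθ·[k]× + (1−cosθ)·[k]×²:
    [+0.94878 +0.30571 +0.07969]
    [-0.18509 +0.74231 -0.64399]
    [-0.25603 +0.59625 +0.76087]
t = (0.1481, 0.2512, 1.2795) m
M0: Pc = R·M0+t = (+0.11209, +0.30313, +1.32723); u = 723.0·(+0.11209)/1.32723 + 324.9 = 385.9593, v = 734.1·(+0.30313)/1.32723 + 243.5 = 411.1659
M1: Pc = R·M1+t = (+0.21835, +0.28240, +1.29855); u = 723.0·(+0.21835)/1.29855 + 324.9 = 446.4725, v = 734.1·(+0.28240)/1.29855 + 243.5 = 403.1493
M2: Pc = R·M2+t = (+0.18411, +0.19927, +1.23177); u = 723.0·(+0.18411)/1.23177 + 324.9 = 432.9663, v = 734.1·(+0.19927)/1.23177 + 243.5 = 362.2565
M3: Pc = R·M3+t = (+0.07785, +0.22000, +1.26045); u = 723.0·(+0.07785)/1.26045 + 324.9 = 369.5543, v = 734.1·(+0.22000)/1.26045 + 243.5 = 371.6282

c0=(385.96, 411.17) c1=(446.47, 403.15) c2=(432.97, 362.26) c3=(369.55, 371.63)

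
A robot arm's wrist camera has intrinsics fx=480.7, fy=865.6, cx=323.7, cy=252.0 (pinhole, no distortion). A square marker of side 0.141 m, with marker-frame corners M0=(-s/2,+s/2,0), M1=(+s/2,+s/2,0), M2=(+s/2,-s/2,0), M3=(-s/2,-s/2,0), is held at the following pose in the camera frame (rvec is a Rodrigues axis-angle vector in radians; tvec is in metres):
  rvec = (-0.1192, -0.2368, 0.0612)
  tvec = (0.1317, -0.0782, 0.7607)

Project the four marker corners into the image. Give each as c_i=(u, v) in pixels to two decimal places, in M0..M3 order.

Intrinsics K: fx=480.7, fy=865.6, cx=323.7, cy=252.0
Marker side s = 0.141 m; corners in marker frame (Z=0):
  M0 = (-0.0705, +0.0705, 0)
  M1 = (+0.0705, +0.0705, 0)
  M2 = (+0.0705, -0.0705, 0)
  M3 = (-0.0705, -0.0705, 0)
rvec = (-0.1192, -0.2368, 0.0612), |rvec| = θ = 0.27208 rad = 15.589°
Rodrigues: sinθ=0.26874, 1−cosθ=0.03679; R = I + sinθ·[k]× + (1−cosθ)·[k]×²:
    [+0.97027 -0.04642 -0.23751]
    [+0.07447 +0.99108 +0.11053]
    [+0.23026 -0.12494 +0.96507]
t = (0.1317, -0.0782, 0.7607) m
M0: Pc = R·M0+t = (+0.06002, -0.01358, +0.73566); u = 480.7·(+0.06002)/0.73566 + 323.7 = 362.9207, v = 865.6·(-0.01358)/0.73566 + 252.0 = 236.0220
M1: Pc = R·M1+t = (+0.19683, -0.00308, +0.76813); u = 480.7·(+0.19683)/0.76813 + 323.7 = 446.8790, v = 865.6·(-0.00308)/0.76813 + 252.0 = 248.5308
M2: Pc = R·M2+t = (+0.20338, -0.14282, +0.78574); u = 480.7·(+0.20338)/0.78574 + 323.7 = 448.1217, v = 865.6·(-0.14282)/0.78574 + 252.0 = 94.6639
M3: Pc = R·M3+t = (+0.06657, -0.15332, +0.75327); u = 480.7·(+0.06657)/0.75327 + 323.7 = 366.1804, v = 865.6·(-0.15332)/0.75327 + 252.0 = 75.8158

c0=(362.92, 236.02) c1=(446.88, 248.53) c2=(448.12, 94.66) c3=(366.18, 75.82)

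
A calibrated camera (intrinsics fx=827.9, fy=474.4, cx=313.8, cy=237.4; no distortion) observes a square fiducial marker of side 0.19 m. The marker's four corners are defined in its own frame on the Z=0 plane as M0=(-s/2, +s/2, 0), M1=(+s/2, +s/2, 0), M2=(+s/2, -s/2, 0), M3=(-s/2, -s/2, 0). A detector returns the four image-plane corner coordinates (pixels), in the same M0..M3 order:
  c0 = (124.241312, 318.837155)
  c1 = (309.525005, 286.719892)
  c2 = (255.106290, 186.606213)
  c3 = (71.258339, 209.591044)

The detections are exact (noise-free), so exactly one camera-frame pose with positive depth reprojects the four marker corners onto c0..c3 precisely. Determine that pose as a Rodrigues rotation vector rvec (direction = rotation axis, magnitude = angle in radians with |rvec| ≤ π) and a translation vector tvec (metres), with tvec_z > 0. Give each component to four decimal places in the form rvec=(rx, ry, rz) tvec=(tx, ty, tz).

rvec=(-0.1843, -0.3273, -0.2798) tvec=(-0.1191, 0.0202, 0.8182)

Intrinsics K: fx=827.9, fy=474.4, cx=313.8, cy=237.4
Marker side s = 0.19 m; corners in marker frame (Z=0):
  M0 = (-0.0950, +0.0950, 0)
  M1 = (+0.0950, +0.0950, 0)
  M2 = (+0.0950, -0.0950, 0)
  M3 = (-0.0950, -0.0950, 0)
Detected image corners:
  c0 = (124.241312, 318.837155) px
  c1 = (309.525005, 286.719892) px
  c2 = (255.106290, 186.606213) px
  c3 = (71.258339, 209.591044) px
Planar DLT: solve 8×8 A·h = b for H (H[2,2]=1):
  H  [+1050.48868 +251.97649 +193.27056]
  H  [-40.32878 +509.39360 +249.08739]
  H  [+0.41650 -0.16212 +1.00000]
B = K⁻¹H; ‖b₁‖=1.222244, ‖b₂‖=1.222244; λ = 2/(‖b₁‖+‖b₂‖) = 0.818167, sign → tz>0 ⇒ λ=+0.818167
r₁ = λ·B[:,0] = (+0.90898,-0.24008,+0.34076); r₂ = λ·B[:,1] = (+0.29929,+0.94490,-0.13265)
r₃ = r₁×r₂ = (-0.29014,+0.22256,+0.93074); SVD([r₁ r₂ r₃]) → R = UVᵀ:
  R  [+0.90898 +0.29929 -0.29014]
  R  [-0.24008 +0.94490 +0.22256]
  R  [+0.34076 -0.13265 +0.93074]
t = (-0.11911, +0.02016, +0.81817) m
tr R = 2.784621; θ = arccos((tr R − 1)/2) = 0.468359 rad = 26.835°
axis k = ((R−Rᵀ)₃₂, (R−Rᵀ)₁₃, (R−Rᵀ)₂₁) / (2 sinθ) = (-0.393428, -0.698796, -0.597410)
rvec = θ·k = (-0.184265, -0.327287, -0.279802)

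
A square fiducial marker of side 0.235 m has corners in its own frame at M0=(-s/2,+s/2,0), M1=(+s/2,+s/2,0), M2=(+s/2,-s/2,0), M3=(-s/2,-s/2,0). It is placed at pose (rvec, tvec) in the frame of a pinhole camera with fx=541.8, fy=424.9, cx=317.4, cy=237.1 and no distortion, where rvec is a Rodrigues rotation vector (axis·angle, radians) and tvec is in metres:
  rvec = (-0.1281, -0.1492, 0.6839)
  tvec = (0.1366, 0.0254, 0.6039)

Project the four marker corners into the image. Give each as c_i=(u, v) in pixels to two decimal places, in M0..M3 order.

c0=(292.84, 267.36) c1=(457.37, 373.00) c2=(572.82, 243.79) c3=(423.02, 140.19)

Intrinsics K: fx=541.8, fy=424.9, cx=317.4, cy=237.1
Marker side s = 0.235 m; corners in marker frame (Z=0):
  M0 = (-0.1175, +0.1175, 0)
  M1 = (+0.1175, +0.1175, 0)
  M2 = (+0.1175, -0.1175, 0)
  M3 = (-0.1175, -0.1175, 0)
rvec = (-0.1281, -0.1492, 0.6839), |rvec| = θ = 0.71161 rad = 40.772°
Rodrigues: sinθ=0.65305, 1−cosθ=0.24269; R = I + sinθ·[k]× + (1−cosθ)·[k]×²:
    [+0.76518 -0.61846 -0.17891]
    [+0.63678 +0.76798 +0.06866]
    [+0.09494 -0.16646 +0.98147]
t = (0.1366, 0.0254, 0.6039) m
M0: Pc = R·M0+t = (-0.02598, +0.04082, +0.57319); u = 541.8·(-0.02598)/0.57319 + 317.4 = 292.8448, v = 424.9·(+0.04082)/0.57319 + 237.1 = 267.3564
M1: Pc = R·M1+t = (+0.15384, +0.19046, +0.59550); u = 541.8·(+0.15384)/0.59550 + 317.4 = 457.3669, v = 424.9·(+0.19046)/0.59550 + 237.1 = 372.9974
M2: Pc = R·M2+t = (+0.29918, +0.00998, +0.63461); u = 541.8·(+0.29918)/0.63461 + 317.4 = 572.8220, v = 424.9·(+0.00998)/0.63461 + 237.1 = 243.7850
M3: Pc = R·M3+t = (+0.11936, -0.13966, +0.61230); u = 541.8·(+0.11936)/0.61230 + 317.4 = 423.0175, v = 424.9·(-0.13966)/0.61230 + 237.1 = 140.1851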